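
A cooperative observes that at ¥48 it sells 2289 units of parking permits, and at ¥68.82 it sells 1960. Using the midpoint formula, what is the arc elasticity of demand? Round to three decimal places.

ΔQ = 1960 − 2289 = -329; ΔP = 68.82 − 48 = 20.82.
Midpoints: P̄ = 58.41, Q̄ = 2124.5.
ε = (ΔQ/ΔP)(P̄/Q̄) = (-329/20.82)(58.41/2124.5).

-0.434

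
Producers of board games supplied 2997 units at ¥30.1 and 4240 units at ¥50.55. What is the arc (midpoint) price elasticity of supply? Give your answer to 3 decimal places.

0.677

ΔQ = 4240 − 2997 = 1243; ΔP = 50.55 − 30.1 = 20.45.
Midpoints: P̄ = 40.33, Q̄ = 3618.5.
ε_s = (ΔQ/ΔP)(P̄/Q̄) = (1243/20.45)(40.33/3618.5).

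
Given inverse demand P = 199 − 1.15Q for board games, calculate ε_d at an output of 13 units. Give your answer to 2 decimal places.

-12.31

At Q = 13, P = 199 − 1.15(13) = 184.05.
dP/dQ = −1.15, so dQ/dP = 1/(−1.15) = -0.870.
ε = (dQ/dP)(P/Q) = (-0.870)(184.05/13).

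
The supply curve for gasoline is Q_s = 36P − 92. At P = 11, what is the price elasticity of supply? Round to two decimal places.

At P = 11, Q_s = 304.
dQ_s/dP = 36.
ε_s = (dQ_s/dP)(P/Q_s) = (36)(11/304).

1.30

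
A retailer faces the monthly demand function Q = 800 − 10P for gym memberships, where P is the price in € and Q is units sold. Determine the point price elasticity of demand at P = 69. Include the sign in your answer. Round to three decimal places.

At P = 69, Q = 110.
dQ/dP = −10.
ε = (dQ/dP)(P/Q) = (-10)(69/110).

-6.273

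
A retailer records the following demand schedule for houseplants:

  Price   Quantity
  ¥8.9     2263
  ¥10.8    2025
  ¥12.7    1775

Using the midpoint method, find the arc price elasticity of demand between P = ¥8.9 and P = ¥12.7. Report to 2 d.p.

At P = 8.9, Q = 2263; at P = 12.7, Q = 1775.
ΔQ = -488, ΔP = 3.8. Midpoints: P̄ = 10.80, Q̄ = 2019.0.
ε = (ΔQ/ΔP)(P̄/Q̄) = (-488/3.8)(10.80/2019.0).

-0.69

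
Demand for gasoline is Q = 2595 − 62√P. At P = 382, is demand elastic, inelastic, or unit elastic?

Q = 1383.221, dQ/dP = -1.586.
ε = (dQ/dP)(P/Q) ≈ -0.438.
|ε| = 0.44 < 1.

inelastic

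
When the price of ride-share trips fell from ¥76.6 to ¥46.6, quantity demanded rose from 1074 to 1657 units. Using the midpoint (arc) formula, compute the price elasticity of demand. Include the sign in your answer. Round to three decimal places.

-0.877

ΔQ = 1657 − 1074 = 583; ΔP = 46.6 − 76.6 = -30.0.
Midpoints: P̄ = 61.60, Q̄ = 1365.5.
ε = (ΔQ/ΔP)(P̄/Q̄) = (583/-30.0)(61.60/1365.5).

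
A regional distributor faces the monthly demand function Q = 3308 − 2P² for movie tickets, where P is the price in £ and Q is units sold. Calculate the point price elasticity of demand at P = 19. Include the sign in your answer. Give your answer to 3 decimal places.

At P = 19, Q = 2586.
dQ/dP = −4P = -76.
ε = (dQ/dP)(P/Q) = (-76)(19/2586).

-0.558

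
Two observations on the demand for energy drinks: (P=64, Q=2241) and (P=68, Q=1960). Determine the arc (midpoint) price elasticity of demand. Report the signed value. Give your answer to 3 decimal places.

-2.207

ΔQ = 1960 − 2241 = -281; ΔP = 68 − 64 = 4.
Midpoints: P̄ = 66.00, Q̄ = 2100.5.
ε = (ΔQ/ΔP)(P̄/Q̄) = (-281/4)(66.00/2100.5).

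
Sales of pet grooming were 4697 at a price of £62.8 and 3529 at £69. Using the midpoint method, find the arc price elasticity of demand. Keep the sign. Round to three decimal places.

-3.018

ΔQ = 3529 − 4697 = -1168; ΔP = 69 − 62.8 = 6.2.
Midpoints: P̄ = 65.90, Q̄ = 4113.0.
ε = (ΔQ/ΔP)(P̄/Q̄) = (-1168/6.2)(65.90/4113.0).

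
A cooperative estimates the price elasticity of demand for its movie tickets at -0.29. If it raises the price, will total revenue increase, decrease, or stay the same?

increase

|ε| = 0.29 < 1, so demand is inelastic. A price rise therefore raises total revenue.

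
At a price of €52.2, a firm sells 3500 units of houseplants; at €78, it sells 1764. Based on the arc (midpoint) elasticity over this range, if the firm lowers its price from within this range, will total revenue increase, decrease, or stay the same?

increase

Arc ε = (-1736/25.8)(65.10/2632.0) ≈ -1.664.
|ε| = 1.66 > 1, so demand is elastic. A price cut therefore raises total revenue.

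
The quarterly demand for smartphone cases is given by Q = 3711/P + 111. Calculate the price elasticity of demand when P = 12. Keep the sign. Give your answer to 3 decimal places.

-0.736

At P = 12, Q = 420.250.
dQ/dP = −3711/P² = -25.771.
ε = (dQ/dP)(P/Q) = (-25.771)(12/420.250).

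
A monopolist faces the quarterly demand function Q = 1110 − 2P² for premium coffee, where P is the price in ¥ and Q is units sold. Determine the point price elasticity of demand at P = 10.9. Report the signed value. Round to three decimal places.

At P = 10.9, Q = 872.380.
dQ/dP = −4P = -43.600.
ε = (dQ/dP)(P/Q) = (-43.600)(10.9/872.380).

-0.545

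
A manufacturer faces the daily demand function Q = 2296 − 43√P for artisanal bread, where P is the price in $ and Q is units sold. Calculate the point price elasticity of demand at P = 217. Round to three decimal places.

-0.190

At P = 217, Q = 1662.570.
dQ/dP = −43/(2√P) = -1.460.
ε = (dQ/dP)(P/Q) = (-1.460)(217/1662.570).
|ε| < 1, so demand is inelastic at this price.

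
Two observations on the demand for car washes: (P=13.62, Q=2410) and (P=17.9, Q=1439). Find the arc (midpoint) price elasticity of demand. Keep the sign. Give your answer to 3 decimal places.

-1.858

ΔQ = 1439 − 2410 = -971; ΔP = 17.9 − 13.62 = 4.28.
Midpoints: P̄ = 15.76, Q̄ = 1924.5.
ε = (ΔQ/ΔP)(P̄/Q̄) = (-971/4.28)(15.76/1924.5).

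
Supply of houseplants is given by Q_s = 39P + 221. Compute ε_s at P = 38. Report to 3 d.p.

At P = 38, Q_s = 1703.
dQ_s/dP = 39.
ε_s = (dQ_s/dP)(P/Q_s) = (39)(38/1703).

0.870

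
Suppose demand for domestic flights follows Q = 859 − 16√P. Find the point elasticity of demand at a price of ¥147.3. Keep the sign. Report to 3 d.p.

At P = 147.3, Q = 664.812.
dQ/dP = −16/(2√P) = -0.659.
ε = (dQ/dP)(P/Q) = (-0.659)(147.3/664.812).

-0.146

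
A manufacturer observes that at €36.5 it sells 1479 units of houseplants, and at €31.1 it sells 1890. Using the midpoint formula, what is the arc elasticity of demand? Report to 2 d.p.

-1.53

ΔQ = 1890 − 1479 = 411; ΔP = 31.1 − 36.5 = -5.4.
Midpoints: P̄ = 33.80, Q̄ = 1684.5.
ε = (ΔQ/ΔP)(P̄/Q̄) = (411/-5.4)(33.80/1684.5).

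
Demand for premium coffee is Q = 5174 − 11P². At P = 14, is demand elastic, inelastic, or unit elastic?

elastic

Q = 3018, dQ/dP = -308.
ε = (dQ/dP)(P/Q) ≈ -1.429.
|ε| = 1.43 > 1.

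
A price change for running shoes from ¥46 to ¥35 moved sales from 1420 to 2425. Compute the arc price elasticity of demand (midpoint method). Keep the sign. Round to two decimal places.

ΔQ = 2425 − 1420 = 1005; ΔP = 35 − 46 = -11.
Midpoints: P̄ = 40.50, Q̄ = 1922.5.
ε = (ΔQ/ΔP)(P̄/Q̄) = (1005/-11)(40.50/1922.5).

-1.92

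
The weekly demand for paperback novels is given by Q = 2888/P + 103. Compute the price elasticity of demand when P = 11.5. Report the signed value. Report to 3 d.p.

-0.709

At P = 11.5, Q = 354.130.
dQ/dP = −2888/P² = -21.837.
ε = (dQ/dP)(P/Q) = (-21.837)(11.5/354.130).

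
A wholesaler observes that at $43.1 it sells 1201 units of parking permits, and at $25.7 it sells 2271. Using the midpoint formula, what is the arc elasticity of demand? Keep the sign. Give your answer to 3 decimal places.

ΔQ = 2271 − 1201 = 1070; ΔP = 25.7 − 43.1 = -17.4.
Midpoints: P̄ = 34.40, Q̄ = 1736.0.
ε = (ΔQ/ΔP)(P̄/Q̄) = (1070/-17.4)(34.40/1736.0).

-1.219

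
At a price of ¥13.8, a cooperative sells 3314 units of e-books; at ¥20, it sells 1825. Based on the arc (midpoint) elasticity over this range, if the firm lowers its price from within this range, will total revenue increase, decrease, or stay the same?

Arc ε = (-1489/6.2)(16.90/2569.5) ≈ -1.580.
|ε| = 1.58 > 1, so demand is elastic. A price cut therefore raises total revenue.

increase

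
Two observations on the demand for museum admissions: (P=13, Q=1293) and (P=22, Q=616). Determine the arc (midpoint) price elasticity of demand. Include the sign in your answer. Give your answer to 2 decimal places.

ΔQ = 616 − 1293 = -677; ΔP = 22 − 13 = 9.
Midpoints: P̄ = 17.50, Q̄ = 954.5.
ε = (ΔQ/ΔP)(P̄/Q̄) = (-677/9)(17.50/954.5).

-1.38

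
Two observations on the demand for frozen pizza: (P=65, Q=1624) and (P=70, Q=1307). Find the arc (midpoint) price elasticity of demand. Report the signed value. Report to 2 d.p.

-2.92

ΔQ = 1307 − 1624 = -317; ΔP = 70 − 65 = 5.
Midpoints: P̄ = 67.50, Q̄ = 1465.5.
ε = (ΔQ/ΔP)(P̄/Q̄) = (-317/5)(67.50/1465.5).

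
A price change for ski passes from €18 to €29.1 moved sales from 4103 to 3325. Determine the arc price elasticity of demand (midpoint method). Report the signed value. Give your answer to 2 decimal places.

ΔQ = 3325 − 4103 = -778; ΔP = 29.1 − 18 = 11.1.
Midpoints: P̄ = 23.55, Q̄ = 3714.0.
ε = (ΔQ/ΔP)(P̄/Q̄) = (-778/11.1)(23.55/3714.0).

-0.44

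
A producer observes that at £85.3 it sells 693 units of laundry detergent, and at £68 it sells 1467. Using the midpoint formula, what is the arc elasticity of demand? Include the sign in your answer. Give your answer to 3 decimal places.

ΔQ = 1467 − 693 = 774; ΔP = 68 − 85.3 = -17.3.
Midpoints: P̄ = 76.65, Q̄ = 1080.0.
ε = (ΔQ/ΔP)(P̄/Q̄) = (774/-17.3)(76.65/1080.0).

-3.175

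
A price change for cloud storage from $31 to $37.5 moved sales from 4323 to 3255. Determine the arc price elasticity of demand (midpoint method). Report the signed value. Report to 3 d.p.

ΔQ = 3255 − 4323 = -1068; ΔP = 37.5 − 31 = 6.5.
Midpoints: P̄ = 34.25, Q̄ = 3789.0.
ε = (ΔQ/ΔP)(P̄/Q̄) = (-1068/6.5)(34.25/3789.0).

-1.485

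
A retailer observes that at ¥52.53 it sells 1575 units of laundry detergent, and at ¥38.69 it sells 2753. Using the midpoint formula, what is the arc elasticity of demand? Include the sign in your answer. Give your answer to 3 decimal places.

-1.794

ΔQ = 2753 − 1575 = 1178; ΔP = 38.69 − 52.53 = -13.84.
Midpoints: P̄ = 45.61, Q̄ = 2164.0.
ε = (ΔQ/ΔP)(P̄/Q̄) = (1178/-13.84)(45.61/2164.0).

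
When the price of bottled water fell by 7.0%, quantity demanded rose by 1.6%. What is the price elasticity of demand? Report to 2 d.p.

ε = %ΔQ / %ΔP = (1.6)/(-7.0) = -0.229.

-0.23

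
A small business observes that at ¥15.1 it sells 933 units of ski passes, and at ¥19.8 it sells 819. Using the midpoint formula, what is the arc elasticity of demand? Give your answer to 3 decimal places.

ΔQ = 819 − 933 = -114; ΔP = 19.8 − 15.1 = 4.7.
Midpoints: P̄ = 17.45, Q̄ = 876.0.
ε = (ΔQ/ΔP)(P̄/Q̄) = (-114/4.7)(17.45/876.0).

-0.483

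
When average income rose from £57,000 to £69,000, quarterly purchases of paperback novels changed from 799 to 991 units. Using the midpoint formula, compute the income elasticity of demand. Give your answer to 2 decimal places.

1.13

ΔQ = 192, ΔI = 12000. Midpoints: Ī = 63,000, Q̄ = 895.0.
ε_I = (ΔQ/ΔI)(Ī/Q̄) = (192/12000)(63000/895.0).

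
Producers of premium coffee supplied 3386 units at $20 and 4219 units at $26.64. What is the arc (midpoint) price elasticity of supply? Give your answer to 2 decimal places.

0.77

ΔQ = 4219 − 3386 = 833; ΔP = 26.64 − 20 = 6.64.
Midpoints: P̄ = 23.32, Q̄ = 3802.5.
ε_s = (ΔQ/ΔP)(P̄/Q̄) = (833/6.64)(23.32/3802.5).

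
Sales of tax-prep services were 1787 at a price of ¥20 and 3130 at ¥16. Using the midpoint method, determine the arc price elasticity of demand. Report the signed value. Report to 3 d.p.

ΔQ = 3130 − 1787 = 1343; ΔP = 16 − 20 = -4.
Midpoints: P̄ = 18.00, Q̄ = 2458.5.
ε = (ΔQ/ΔP)(P̄/Q̄) = (1343/-4)(18.00/2458.5).

-2.458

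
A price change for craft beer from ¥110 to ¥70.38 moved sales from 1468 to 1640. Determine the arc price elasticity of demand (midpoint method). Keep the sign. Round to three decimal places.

ΔQ = 1640 − 1468 = 172; ΔP = 70.38 − 110 = -39.62.
Midpoints: P̄ = 90.19, Q̄ = 1554.0.
ε = (ΔQ/ΔP)(P̄/Q̄) = (172/-39.62)(90.19/1554.0).

-0.252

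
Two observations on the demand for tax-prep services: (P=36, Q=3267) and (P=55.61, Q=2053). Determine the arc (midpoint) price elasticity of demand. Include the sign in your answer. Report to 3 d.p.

-1.066

ΔQ = 2053 − 3267 = -1214; ΔP = 55.61 − 36 = 19.61.
Midpoints: P̄ = 45.80, Q̄ = 2660.0.
ε = (ΔQ/ΔP)(P̄/Q̄) = (-1214/19.61)(45.80/2660.0).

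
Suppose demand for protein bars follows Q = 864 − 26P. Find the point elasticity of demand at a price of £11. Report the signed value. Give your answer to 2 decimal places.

At P = 11, Q = 578.
dQ/dP = −26.
ε = (dQ/dP)(P/Q) = (-26)(11/578).

-0.49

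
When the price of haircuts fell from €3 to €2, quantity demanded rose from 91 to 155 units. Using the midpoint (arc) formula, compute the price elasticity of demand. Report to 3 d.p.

-1.301

ΔQ = 155 − 91 = 64; ΔP = 2 − 3 = -1.
Midpoints: P̄ = 2.50, Q̄ = 123.0.
ε = (ΔQ/ΔP)(P̄/Q̄) = (64/-1)(2.50/123.0).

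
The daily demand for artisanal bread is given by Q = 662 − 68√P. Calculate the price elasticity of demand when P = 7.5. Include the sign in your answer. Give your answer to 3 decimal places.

At P = 7.5, Q = 475.774.
dQ/dP = −68/(2√P) = -12.415.
ε = (dQ/dP)(P/Q) = (-12.415)(7.5/475.774).

-0.196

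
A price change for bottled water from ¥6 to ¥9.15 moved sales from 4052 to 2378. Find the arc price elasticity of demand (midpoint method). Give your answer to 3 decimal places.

-1.252

ΔQ = 2378 − 4052 = -1674; ΔP = 9.15 − 6 = 3.15.
Midpoints: P̄ = 7.58, Q̄ = 3215.0.
ε = (ΔQ/ΔP)(P̄/Q̄) = (-1674/3.15)(7.58/3215.0).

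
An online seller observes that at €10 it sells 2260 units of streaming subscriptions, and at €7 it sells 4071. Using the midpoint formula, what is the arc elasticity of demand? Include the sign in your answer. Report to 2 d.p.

-1.62

ΔQ = 4071 − 2260 = 1811; ΔP = 7 − 10 = -3.
Midpoints: P̄ = 8.50, Q̄ = 3165.5.
ε = (ΔQ/ΔP)(P̄/Q̄) = (1811/-3)(8.50/3165.5).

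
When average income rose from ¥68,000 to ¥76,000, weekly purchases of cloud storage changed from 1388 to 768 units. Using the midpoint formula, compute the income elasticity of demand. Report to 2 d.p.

-5.18

ΔQ = -620, ΔI = 8000. Midpoints: Ī = 72,000, Q̄ = 1078.0.
ε_I = (ΔQ/ΔI)(Ī/Q̄) = (-620/8000)(72000/1078.0).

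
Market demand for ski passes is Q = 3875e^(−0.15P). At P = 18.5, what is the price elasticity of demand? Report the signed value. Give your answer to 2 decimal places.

-2.78

At P = 18.5, Q = 241.604.
dQ/dP = −0.15·3875e^(−0.15P) = −0.15Q = -36.241.
ε = (dQ/dP)(P/Q) = (-36.241)(18.5/241.604).
|ε| > 1, so demand is elastic at this price.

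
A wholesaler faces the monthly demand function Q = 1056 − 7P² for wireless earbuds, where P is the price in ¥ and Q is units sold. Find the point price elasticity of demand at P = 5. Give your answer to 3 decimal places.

-0.397

At P = 5, Q = 881.
dQ/dP = −14P = -70.
ε = (dQ/dP)(P/Q) = (-70)(5/881).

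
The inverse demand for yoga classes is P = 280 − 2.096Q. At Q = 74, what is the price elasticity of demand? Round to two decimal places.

-0.81

At Q = 74, P = 280 − 2.096(74) = 124.90.
dP/dQ = −2.096, so dQ/dP = 1/(−2.096) = -0.477.
ε = (dQ/dP)(P/Q) = (-0.477)(124.90/74).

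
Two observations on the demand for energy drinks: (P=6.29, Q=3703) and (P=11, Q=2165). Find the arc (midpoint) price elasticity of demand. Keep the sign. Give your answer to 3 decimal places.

-0.962

ΔQ = 2165 − 3703 = -1538; ΔP = 11 − 6.29 = 4.71.
Midpoints: P̄ = 8.64, Q̄ = 2934.0.
ε = (ΔQ/ΔP)(P̄/Q̄) = (-1538/4.71)(8.64/2934.0).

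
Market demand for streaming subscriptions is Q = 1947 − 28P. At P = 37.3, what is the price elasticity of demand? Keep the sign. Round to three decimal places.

At P = 37.3, Q = 902.600.
dQ/dP = −28.
ε = (dQ/dP)(P/Q) = (-28)(37.3/902.600).

-1.157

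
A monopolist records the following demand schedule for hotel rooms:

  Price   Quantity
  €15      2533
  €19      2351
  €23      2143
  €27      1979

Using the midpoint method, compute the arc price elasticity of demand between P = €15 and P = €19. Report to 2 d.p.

At P = 15, Q = 2533; at P = 19, Q = 2351.
ΔQ = -182, ΔP = 4. Midpoints: P̄ = 17.00, Q̄ = 2442.0.
ε = (ΔQ/ΔP)(P̄/Q̄) = (-182/4)(17.00/2442.0).

-0.32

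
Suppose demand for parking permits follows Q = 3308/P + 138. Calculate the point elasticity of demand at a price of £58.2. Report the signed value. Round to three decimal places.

At P = 58.2, Q = 194.838.
dQ/dP = −3308/P² = -0.977.
ε = (dQ/dP)(P/Q) = (-0.977)(58.2/194.838).
|ε| < 1, so demand is inelastic at this price.

-0.292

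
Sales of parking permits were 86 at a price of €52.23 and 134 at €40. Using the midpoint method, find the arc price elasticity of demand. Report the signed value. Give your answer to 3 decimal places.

ΔQ = 134 − 86 = 48; ΔP = 40 − 52.23 = -12.23.
Midpoints: P̄ = 46.11, Q̄ = 110.0.
ε = (ΔQ/ΔP)(P̄/Q̄) = (48/-12.23)(46.11/110.0).

-1.645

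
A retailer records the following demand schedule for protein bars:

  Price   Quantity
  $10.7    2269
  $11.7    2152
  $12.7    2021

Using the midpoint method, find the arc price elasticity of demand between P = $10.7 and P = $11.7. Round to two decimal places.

-0.59

At P = 10.7, Q = 2269; at P = 11.7, Q = 2152.
ΔQ = -117, ΔP = 1.0. Midpoints: P̄ = 11.20, Q̄ = 2210.5.
ε = (ΔQ/ΔP)(P̄/Q̄) = (-117/1.0)(11.20/2210.5).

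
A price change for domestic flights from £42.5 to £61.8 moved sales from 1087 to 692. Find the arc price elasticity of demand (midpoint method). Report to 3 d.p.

-1.200

ΔQ = 692 − 1087 = -395; ΔP = 61.8 − 42.5 = 19.3.
Midpoints: P̄ = 52.15, Q̄ = 889.5.
ε = (ΔQ/ΔP)(P̄/Q̄) = (-395/19.3)(52.15/889.5).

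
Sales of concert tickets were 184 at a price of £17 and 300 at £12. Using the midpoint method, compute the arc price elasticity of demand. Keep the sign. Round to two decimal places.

-1.39

ΔQ = 300 − 184 = 116; ΔP = 12 − 17 = -5.
Midpoints: P̄ = 14.50, Q̄ = 242.0.
ε = (ΔQ/ΔP)(P̄/Q̄) = (116/-5)(14.50/242.0).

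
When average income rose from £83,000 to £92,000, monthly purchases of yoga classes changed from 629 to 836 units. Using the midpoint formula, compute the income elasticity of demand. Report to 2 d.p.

ΔQ = 207, ΔI = 9000. Midpoints: Ī = 87,500, Q̄ = 732.5.
ε_I = (ΔQ/ΔI)(Ī/Q̄) = (207/9000)(87500/732.5).
ε_I > 0, so the good is normal.

2.75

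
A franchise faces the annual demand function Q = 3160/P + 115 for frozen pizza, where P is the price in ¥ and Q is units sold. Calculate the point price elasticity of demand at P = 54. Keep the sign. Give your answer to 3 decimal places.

-0.337

At P = 54, Q = 173.519.
dQ/dP = −3160/P² = -1.084.
ε = (dQ/dP)(P/Q) = (-1.084)(54/173.519).
|ε| < 1, so demand is inelastic at this price.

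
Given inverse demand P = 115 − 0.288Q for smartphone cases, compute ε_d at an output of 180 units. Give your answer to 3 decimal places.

-1.218

At Q = 180, P = 115 − 0.288(180) = 63.16.
dP/dQ = −0.288, so dQ/dP = 1/(−0.288) = -3.472.
ε = (dQ/dP)(P/Q) = (-3.472)(63.16/180).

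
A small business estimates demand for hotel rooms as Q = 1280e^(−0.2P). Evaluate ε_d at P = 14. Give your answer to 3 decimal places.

-2.800

At P = 14, Q = 77.837.
dQ/dP = −0.2·1280e^(−0.2P) = −0.2Q = -15.567.
ε = (dQ/dP)(P/Q) = (-15.567)(14/77.837).
|ε| > 1, so demand is elastic at this price.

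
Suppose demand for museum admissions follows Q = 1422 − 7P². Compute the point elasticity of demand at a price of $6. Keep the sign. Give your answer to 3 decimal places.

-0.431

At P = 6, Q = 1170.
dQ/dP = −14P = -84.
ε = (dQ/dP)(P/Q) = (-84)(6/1170).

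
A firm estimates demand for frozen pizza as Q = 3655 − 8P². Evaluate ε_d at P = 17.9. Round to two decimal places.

-4.70

At P = 17.9, Q = 1091.720.
dQ/dP = −16P = -286.400.
ε = (dQ/dP)(P/Q) = (-286.400)(17.9/1091.720).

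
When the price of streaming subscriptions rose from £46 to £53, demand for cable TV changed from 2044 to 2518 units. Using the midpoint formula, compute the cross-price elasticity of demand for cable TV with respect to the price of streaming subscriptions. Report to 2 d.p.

ΔQ_x = 2518 − 2044 = 474; ΔP_y = 53 − 46 = 7.
Midpoints: P̄_y = 49.50, Q̄_x = 2281.0.
ε_xy = (ΔQ_x/ΔP_y)(P̄_y/Q̄_x) = (474/7)(49.50/2281.0).

1.47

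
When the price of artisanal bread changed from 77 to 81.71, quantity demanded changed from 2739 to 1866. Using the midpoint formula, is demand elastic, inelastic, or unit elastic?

Arc ε ≈ -6.388.
|ε| = 6.39 > 1.

elastic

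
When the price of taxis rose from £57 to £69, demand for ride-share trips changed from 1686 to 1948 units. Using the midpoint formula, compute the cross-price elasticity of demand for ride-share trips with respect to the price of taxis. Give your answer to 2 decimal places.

ΔQ_x = 1948 − 1686 = 262; ΔP_y = 69 − 57 = 12.
Midpoints: P̄_y = 63.00, Q̄_x = 1817.0.
ε_xy = (ΔQ_x/ΔP_y)(P̄_y/Q̄_x) = (262/12)(63.00/1817.0).
ε_xy > 0, so the goods are substitutes.

0.76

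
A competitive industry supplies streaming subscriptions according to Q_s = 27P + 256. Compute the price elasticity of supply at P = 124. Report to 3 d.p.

At P = 124, Q_s = 3604.
dQ_s/dP = 27.
ε_s = (dQ_s/dP)(P/Q_s) = (27)(124/3604).

0.929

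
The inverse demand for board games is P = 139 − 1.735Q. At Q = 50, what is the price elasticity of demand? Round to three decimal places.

-0.602

At Q = 50, P = 139 − 1.735(50) = 52.25.
dP/dQ = −1.735, so dQ/dP = 1/(−1.735) = -0.576.
ε = (dQ/dP)(P/Q) = (-0.576)(52.25/50).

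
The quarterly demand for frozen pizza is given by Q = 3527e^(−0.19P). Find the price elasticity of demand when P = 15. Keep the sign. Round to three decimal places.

-2.850

At P = 15, Q = 204.017.
dQ/dP = −0.19·3527e^(−0.19P) = −0.19Q = -38.763.
ε = (dQ/dP)(P/Q) = (-38.763)(15/204.017).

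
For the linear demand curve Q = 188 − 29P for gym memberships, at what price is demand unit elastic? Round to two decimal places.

For linear demand Q = a − bP, ε = −bP/(a − bP). |ε| = 1 when bP = a − bP, i.e. P = a/(2b).
P = 188/(2·29) = 188/58 = 3.2414.

3.24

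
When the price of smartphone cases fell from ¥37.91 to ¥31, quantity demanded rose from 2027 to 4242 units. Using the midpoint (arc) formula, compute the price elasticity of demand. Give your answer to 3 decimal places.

-3.524

ΔQ = 4242 − 2027 = 2215; ΔP = 31 − 37.91 = -6.91.
Midpoints: P̄ = 34.45, Q̄ = 3134.5.
ε = (ΔQ/ΔP)(P̄/Q̄) = (2215/-6.91)(34.45/3134.5).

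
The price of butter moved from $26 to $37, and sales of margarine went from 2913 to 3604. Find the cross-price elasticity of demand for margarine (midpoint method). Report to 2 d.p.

0.61

ΔQ_x = 3604 − 2913 = 691; ΔP_y = 37 − 26 = 11.
Midpoints: P̄_y = 31.50, Q̄_x = 3258.5.
ε_xy = (ΔQ_x/ΔP_y)(P̄_y/Q̄_x) = (691/11)(31.50/3258.5).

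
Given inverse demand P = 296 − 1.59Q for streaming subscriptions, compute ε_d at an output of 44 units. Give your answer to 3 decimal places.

-3.231

At Q = 44, P = 296 − 1.59(44) = 226.04.
dP/dQ = −1.59, so dQ/dP = 1/(−1.59) = -0.629.
ε = (dQ/dP)(P/Q) = (-0.629)(226.04/44).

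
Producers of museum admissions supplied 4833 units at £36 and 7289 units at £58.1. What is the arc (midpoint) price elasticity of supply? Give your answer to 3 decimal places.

0.863

ΔQ = 7289 − 4833 = 2456; ΔP = 58.1 − 36 = 22.1.
Midpoints: P̄ = 47.05, Q̄ = 6061.0.
ε_s = (ΔQ/ΔP)(P̄/Q̄) = (2456/22.1)(47.05/6061.0).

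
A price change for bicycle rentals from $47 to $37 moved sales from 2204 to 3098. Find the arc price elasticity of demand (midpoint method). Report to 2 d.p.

-1.42

ΔQ = 3098 − 2204 = 894; ΔP = 37 − 47 = -10.
Midpoints: P̄ = 42.00, Q̄ = 2651.0.
ε = (ΔQ/ΔP)(P̄/Q̄) = (894/-10)(42.00/2651.0).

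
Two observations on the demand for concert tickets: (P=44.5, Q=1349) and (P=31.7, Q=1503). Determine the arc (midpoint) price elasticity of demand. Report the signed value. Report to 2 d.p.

-0.32

ΔQ = 1503 − 1349 = 154; ΔP = 31.7 − 44.5 = -12.8.
Midpoints: P̄ = 38.10, Q̄ = 1426.0.
ε = (ΔQ/ΔP)(P̄/Q̄) = (154/-12.8)(38.10/1426.0).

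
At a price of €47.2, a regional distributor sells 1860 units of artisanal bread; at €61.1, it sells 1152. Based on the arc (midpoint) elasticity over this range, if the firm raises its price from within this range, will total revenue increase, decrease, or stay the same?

decrease

Arc ε = (-708/13.9)(54.15/1506.0) ≈ -1.831.
|ε| = 1.83 > 1, so demand is elastic. A price rise therefore reduces total revenue.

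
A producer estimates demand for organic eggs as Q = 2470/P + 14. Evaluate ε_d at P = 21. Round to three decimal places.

-0.894

At P = 21, Q = 131.619.
dQ/dP = −2470/P² = -5.601.
ε = (dQ/dP)(P/Q) = (-5.601)(21/131.619).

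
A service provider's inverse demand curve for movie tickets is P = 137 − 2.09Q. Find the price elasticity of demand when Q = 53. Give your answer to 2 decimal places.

At Q = 53, P = 137 − 2.09(53) = 26.23.
dP/dQ = −2.09, so dQ/dP = 1/(−2.09) = -0.478.
ε = (dQ/dP)(P/Q) = (-0.478)(26.23/53).

-0.24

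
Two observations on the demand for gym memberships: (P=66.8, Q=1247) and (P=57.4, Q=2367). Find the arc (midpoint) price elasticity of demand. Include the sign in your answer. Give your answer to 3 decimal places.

ΔQ = 2367 − 1247 = 1120; ΔP = 57.4 − 66.8 = -9.4.
Midpoints: P̄ = 62.10, Q̄ = 1807.0.
ε = (ΔQ/ΔP)(P̄/Q̄) = (1120/-9.4)(62.10/1807.0).

-4.095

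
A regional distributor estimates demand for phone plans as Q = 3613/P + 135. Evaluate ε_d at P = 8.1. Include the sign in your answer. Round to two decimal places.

-0.77

At P = 8.1, Q = 581.049.
dQ/dP = −3613/P² = -55.068.
ε = (dQ/dP)(P/Q) = (-55.068)(8.1/581.049).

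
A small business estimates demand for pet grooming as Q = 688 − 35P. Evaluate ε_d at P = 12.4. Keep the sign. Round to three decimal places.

At P = 12.4, Q = 254.
dQ/dP = −35.
ε = (dQ/dP)(P/Q) = (-35)(12.4/254).
|ε| > 1, so demand is elastic at this price.

-1.709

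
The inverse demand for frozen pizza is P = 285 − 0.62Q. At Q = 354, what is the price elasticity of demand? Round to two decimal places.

-0.30

At Q = 354, P = 285 − 0.62(354) = 65.52.
dP/dQ = −0.62, so dQ/dP = 1/(−0.62) = -1.613.
ε = (dQ/dP)(P/Q) = (-1.613)(65.52/354).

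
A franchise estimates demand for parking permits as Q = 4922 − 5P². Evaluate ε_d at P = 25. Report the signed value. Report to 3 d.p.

At P = 25, Q = 1797.
dQ/dP = −10P = -250.
ε = (dQ/dP)(P/Q) = (-250)(25/1797).

-3.478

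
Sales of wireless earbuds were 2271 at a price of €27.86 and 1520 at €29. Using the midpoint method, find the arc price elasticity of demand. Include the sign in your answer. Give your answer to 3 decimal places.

-9.881

ΔQ = 1520 − 2271 = -751; ΔP = 29 − 27.86 = 1.14.
Midpoints: P̄ = 28.43, Q̄ = 1895.5.
ε = (ΔQ/ΔP)(P̄/Q̄) = (-751/1.14)(28.43/1895.5).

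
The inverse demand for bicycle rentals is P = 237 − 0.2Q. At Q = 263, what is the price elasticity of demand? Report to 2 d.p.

At Q = 263, P = 237 − 0.2(263) = 184.40.
dP/dQ = −0.2, so dQ/dP = 1/(−0.2) = -5.000.
ε = (dQ/dP)(P/Q) = (-5.000)(184.40/263).

-3.51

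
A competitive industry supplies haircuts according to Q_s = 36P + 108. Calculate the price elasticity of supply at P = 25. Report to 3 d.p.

At P = 25, Q_s = 1008.
dQ_s/dP = 36.
ε_s = (dQ_s/dP)(P/Q_s) = (36)(25/1008).

0.893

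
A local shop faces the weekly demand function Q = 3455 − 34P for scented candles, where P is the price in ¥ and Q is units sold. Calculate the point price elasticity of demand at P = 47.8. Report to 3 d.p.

At P = 47.8, Q = 1829.800.
dQ/dP = −34.
ε = (dQ/dP)(P/Q) = (-34)(47.8/1829.800).

-0.888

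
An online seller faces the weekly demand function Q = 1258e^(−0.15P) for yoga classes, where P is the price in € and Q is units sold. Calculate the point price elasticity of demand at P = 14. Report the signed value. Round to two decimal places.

At P = 14, Q = 154.050.
dQ/dP = −0.15·1258e^(−0.15P) = −0.15Q = -23.108.
ε = (dQ/dP)(P/Q) = (-23.108)(14/154.050).
|ε| > 1, so demand is elastic at this price.

-2.10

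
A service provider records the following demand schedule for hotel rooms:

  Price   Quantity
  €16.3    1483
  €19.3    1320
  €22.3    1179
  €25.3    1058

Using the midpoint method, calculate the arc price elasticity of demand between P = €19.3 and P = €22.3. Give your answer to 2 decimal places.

-0.78

At P = 19.3, Q = 1320; at P = 22.3, Q = 1179.
ΔQ = -141, ΔP = 3.0. Midpoints: P̄ = 20.80, Q̄ = 1249.5.
ε = (ΔQ/ΔP)(P̄/Q̄) = (-141/3.0)(20.80/1249.5).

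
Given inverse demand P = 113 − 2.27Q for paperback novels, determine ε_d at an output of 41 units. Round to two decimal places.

-0.21

At Q = 41, P = 113 − 2.27(41) = 19.93.
dP/dQ = −2.27, so dQ/dP = 1/(−2.27) = -0.441.
ε = (dQ/dP)(P/Q) = (-0.441)(19.93/41).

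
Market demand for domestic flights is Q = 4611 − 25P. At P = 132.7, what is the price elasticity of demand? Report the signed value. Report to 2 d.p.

-2.56

At P = 132.7, Q = 1293.500.
dQ/dP = −25.
ε = (dQ/dP)(P/Q) = (-25)(132.7/1293.500).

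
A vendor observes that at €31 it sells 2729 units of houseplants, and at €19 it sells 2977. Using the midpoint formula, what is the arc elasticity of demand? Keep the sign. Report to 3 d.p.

ΔQ = 2977 − 2729 = 248; ΔP = 19 − 31 = -12.
Midpoints: P̄ = 25.00, Q̄ = 2853.0.
ε = (ΔQ/ΔP)(P̄/Q̄) = (248/-12)(25.00/2853.0).

-0.181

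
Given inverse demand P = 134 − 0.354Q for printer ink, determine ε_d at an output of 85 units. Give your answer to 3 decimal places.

-3.453

At Q = 85, P = 134 − 0.354(85) = 103.91.
dP/dQ = −0.354, so dQ/dP = 1/(−0.354) = -2.825.
ε = (dQ/dP)(P/Q) = (-2.825)(103.91/85).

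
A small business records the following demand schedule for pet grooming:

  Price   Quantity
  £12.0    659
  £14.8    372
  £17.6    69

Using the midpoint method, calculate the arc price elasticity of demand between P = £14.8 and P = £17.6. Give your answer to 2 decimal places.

At P = 14.8, Q = 372; at P = 17.6, Q = 69.
ΔQ = -303, ΔP = 2.8. Midpoints: P̄ = 16.20, Q̄ = 220.5.
ε = (ΔQ/ΔP)(P̄/Q̄) = (-303/2.8)(16.20/220.5).

-7.95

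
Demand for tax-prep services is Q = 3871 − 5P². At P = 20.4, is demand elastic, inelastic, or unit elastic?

Q = 1790.200, dQ/dP = -204.
ε = (dQ/dP)(P/Q) ≈ -2.325.
|ε| = 2.32 > 1.

elastic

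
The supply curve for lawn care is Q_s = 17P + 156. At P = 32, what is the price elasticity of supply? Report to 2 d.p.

0.78

At P = 32, Q_s = 700.
dQ_s/dP = 17.
ε_s = (dQ_s/dP)(P/Q_s) = (17)(32/700).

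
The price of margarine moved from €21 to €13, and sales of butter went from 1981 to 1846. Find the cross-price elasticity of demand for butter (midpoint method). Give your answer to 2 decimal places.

ΔQ_x = 1846 − 1981 = -135; ΔP_y = 13 − 21 = -8.
Midpoints: P̄_y = 17.00, Q̄_x = 1913.5.
ε_xy = (ΔQ_x/ΔP_y)(P̄_y/Q̄_x) = (-135/-8)(17.00/1913.5).

0.15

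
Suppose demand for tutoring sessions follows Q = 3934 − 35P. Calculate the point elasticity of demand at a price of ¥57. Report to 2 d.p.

-1.03

At P = 57, Q = 1939.
dQ/dP = −35.
ε = (dQ/dP)(P/Q) = (-35)(57/1939).
|ε| > 1, so demand is elastic at this price.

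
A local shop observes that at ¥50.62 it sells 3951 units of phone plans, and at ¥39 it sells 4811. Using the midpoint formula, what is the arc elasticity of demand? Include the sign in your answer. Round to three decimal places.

-0.757

ΔQ = 4811 − 3951 = 860; ΔP = 39 − 50.62 = -11.62.
Midpoints: P̄ = 44.81, Q̄ = 4381.0.
ε = (ΔQ/ΔP)(P̄/Q̄) = (860/-11.62)(44.81/4381.0).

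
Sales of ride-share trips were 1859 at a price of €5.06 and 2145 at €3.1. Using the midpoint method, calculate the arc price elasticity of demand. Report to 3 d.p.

-0.297

ΔQ = 2145 − 1859 = 286; ΔP = 3.1 − 5.06 = -1.96.
Midpoints: P̄ = 4.08, Q̄ = 2002.0.
ε = (ΔQ/ΔP)(P̄/Q̄) = (286/-1.96)(4.08/2002.0).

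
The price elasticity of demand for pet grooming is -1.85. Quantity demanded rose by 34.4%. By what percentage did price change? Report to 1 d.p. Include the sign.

%ΔP ≈ %ΔQ / ε = (34.4%)/(-1.85) = -18.59%.

-18.6%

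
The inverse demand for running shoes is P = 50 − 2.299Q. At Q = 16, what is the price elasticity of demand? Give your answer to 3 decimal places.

At Q = 16, P = 50 − 2.299(16) = 13.22.
dP/dQ = −2.299, so dQ/dP = 1/(−2.299) = -0.435.
ε = (dQ/dP)(P/Q) = (-0.435)(13.22/16).

-0.359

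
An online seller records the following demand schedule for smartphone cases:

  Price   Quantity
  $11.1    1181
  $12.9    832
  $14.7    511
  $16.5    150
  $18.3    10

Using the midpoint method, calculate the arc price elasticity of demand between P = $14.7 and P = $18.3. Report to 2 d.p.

At P = 14.7, Q = 511; at P = 18.3, Q = 10.
ΔQ = -501, ΔP = 3.6. Midpoints: P̄ = 16.50, Q̄ = 260.5.
ε = (ΔQ/ΔP)(P̄/Q̄) = (-501/3.6)(16.50/260.5).

-8.81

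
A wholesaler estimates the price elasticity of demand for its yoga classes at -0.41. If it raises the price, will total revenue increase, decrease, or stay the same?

increase

|ε| = 0.41 < 1, so demand is inelastic. A price rise therefore raises total revenue.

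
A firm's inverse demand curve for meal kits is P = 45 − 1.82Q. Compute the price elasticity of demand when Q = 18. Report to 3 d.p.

-0.374

At Q = 18, P = 45 − 1.82(18) = 12.24.
dP/dQ = −1.82, so dQ/dP = 1/(−1.82) = -0.549.
ε = (dQ/dP)(P/Q) = (-0.549)(12.24/18).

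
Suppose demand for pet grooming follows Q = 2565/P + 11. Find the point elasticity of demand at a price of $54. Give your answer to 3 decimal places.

At P = 54, Q = 58.500.
dQ/dP = −2565/P² = -0.880.
ε = (dQ/dP)(P/Q) = (-0.880)(54/58.500).

-0.812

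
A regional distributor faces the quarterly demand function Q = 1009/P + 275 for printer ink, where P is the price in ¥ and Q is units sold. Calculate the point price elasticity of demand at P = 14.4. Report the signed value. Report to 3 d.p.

At P = 14.4, Q = 345.069.
dQ/dP = −1009/P² = -4.866.
ε = (dQ/dP)(P/Q) = (-4.866)(14.4/345.069).

-0.203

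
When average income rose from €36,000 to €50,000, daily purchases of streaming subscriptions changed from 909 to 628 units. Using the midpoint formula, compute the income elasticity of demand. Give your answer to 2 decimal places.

ΔQ = -281, ΔI = 14000. Midpoints: Ī = 43,000, Q̄ = 768.5.
ε_I = (ΔQ/ΔI)(Ī/Q̄) = (-281/14000)(43000/768.5).

-1.12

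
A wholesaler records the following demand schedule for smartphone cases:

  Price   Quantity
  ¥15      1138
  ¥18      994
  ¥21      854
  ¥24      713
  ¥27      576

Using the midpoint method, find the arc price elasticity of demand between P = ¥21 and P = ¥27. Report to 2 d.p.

At P = 21, Q = 854; at P = 27, Q = 576.
ΔQ = -278, ΔP = 6. Midpoints: P̄ = 24.00, Q̄ = 715.0.
ε = (ΔQ/ΔP)(P̄/Q̄) = (-278/6)(24.00/715.0).

-1.56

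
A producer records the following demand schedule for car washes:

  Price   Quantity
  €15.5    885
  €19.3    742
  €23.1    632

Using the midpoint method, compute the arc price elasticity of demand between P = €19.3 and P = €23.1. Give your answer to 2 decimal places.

-0.89

At P = 19.3, Q = 742; at P = 23.1, Q = 632.
ΔQ = -110, ΔP = 3.8. Midpoints: P̄ = 21.20, Q̄ = 687.0.
ε = (ΔQ/ΔP)(P̄/Q̄) = (-110/3.8)(21.20/687.0).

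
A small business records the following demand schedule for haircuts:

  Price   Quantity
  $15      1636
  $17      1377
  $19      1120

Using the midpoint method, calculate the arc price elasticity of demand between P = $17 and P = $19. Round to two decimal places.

At P = 17, Q = 1377; at P = 19, Q = 1120.
ΔQ = -257, ΔP = 2. Midpoints: P̄ = 18.00, Q̄ = 1248.5.
ε = (ΔQ/ΔP)(P̄/Q̄) = (-257/2)(18.00/1248.5).

-1.85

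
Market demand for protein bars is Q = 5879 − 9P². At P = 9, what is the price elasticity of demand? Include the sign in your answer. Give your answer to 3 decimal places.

-0.283

At P = 9, Q = 5150.
dQ/dP = −18P = -162.
ε = (dQ/dP)(P/Q) = (-162)(9/5150).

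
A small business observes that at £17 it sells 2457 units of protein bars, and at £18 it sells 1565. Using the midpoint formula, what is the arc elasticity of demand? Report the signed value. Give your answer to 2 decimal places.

ΔQ = 1565 − 2457 = -892; ΔP = 18 − 17 = 1.
Midpoints: P̄ = 17.50, Q̄ = 2011.0.
ε = (ΔQ/ΔP)(P̄/Q̄) = (-892/1)(17.50/2011.0).

-7.76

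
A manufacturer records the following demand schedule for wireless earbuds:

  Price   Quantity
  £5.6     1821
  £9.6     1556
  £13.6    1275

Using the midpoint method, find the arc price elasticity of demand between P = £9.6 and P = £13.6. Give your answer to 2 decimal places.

-0.58

At P = 9.6, Q = 1556; at P = 13.6, Q = 1275.
ΔQ = -281, ΔP = 4.0. Midpoints: P̄ = 11.60, Q̄ = 1415.5.
ε = (ΔQ/ΔP)(P̄/Q̄) = (-281/4.0)(11.60/1415.5).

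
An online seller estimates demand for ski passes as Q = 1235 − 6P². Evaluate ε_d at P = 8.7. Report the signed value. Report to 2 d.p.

At P = 8.7, Q = 780.860.
dQ/dP = −12P = -104.400.
ε = (dQ/dP)(P/Q) = (-104.400)(8.7/780.860).
|ε| > 1, so demand is elastic at this price.

-1.16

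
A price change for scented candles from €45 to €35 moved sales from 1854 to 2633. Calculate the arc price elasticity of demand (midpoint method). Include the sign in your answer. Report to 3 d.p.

-1.389

ΔQ = 2633 − 1854 = 779; ΔP = 35 − 45 = -10.
Midpoints: P̄ = 40.00, Q̄ = 2243.5.
ε = (ΔQ/ΔP)(P̄/Q̄) = (779/-10)(40.00/2243.5).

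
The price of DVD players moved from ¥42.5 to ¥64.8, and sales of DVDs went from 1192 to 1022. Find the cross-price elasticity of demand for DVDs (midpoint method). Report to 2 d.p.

ΔQ_x = 1022 − 1192 = -170; ΔP_y = 64.8 − 42.5 = 22.3.
Midpoints: P̄_y = 53.65, Q̄_x = 1107.0.
ε_xy = (ΔQ_x/ΔP_y)(P̄_y/Q̄_x) = (-170/22.3)(53.65/1107.0).

-0.37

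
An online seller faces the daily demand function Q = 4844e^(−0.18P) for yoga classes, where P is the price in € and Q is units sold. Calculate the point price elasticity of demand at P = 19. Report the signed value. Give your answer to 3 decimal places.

-3.420

At P = 19, Q = 158.459.
dQ/dP = −0.18·4844e^(−0.18P) = −0.18Q = -28.523.
ε = (dQ/dP)(P/Q) = (-28.523)(19/158.459).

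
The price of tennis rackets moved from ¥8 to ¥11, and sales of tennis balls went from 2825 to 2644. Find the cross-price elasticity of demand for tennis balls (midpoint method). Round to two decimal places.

ΔQ_x = 2644 − 2825 = -181; ΔP_y = 11 − 8 = 3.
Midpoints: P̄_y = 9.50, Q̄_x = 2734.5.
ε_xy = (ΔQ_x/ΔP_y)(P̄_y/Q̄_x) = (-181/3)(9.50/2734.5).

-0.21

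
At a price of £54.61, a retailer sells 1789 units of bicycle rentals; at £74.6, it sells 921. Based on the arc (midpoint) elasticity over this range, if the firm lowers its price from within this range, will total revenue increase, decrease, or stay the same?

increase

Arc ε = (-868/19.99)(64.60/1355.0) ≈ -2.070.
|ε| = 2.07 > 1, so demand is elastic. A price cut therefore raises total revenue.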